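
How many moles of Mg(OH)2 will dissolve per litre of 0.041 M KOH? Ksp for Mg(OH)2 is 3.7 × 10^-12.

s ≈ 2.2 × 10^-9 M

Mg(OH)2(s) ⇌ Mg^2+(aq) + 2 OH^-(aq)
Ksp = [Mg^2+][OH^-]^2
Let s be the molar solubility in this solution. [Mg^2+] = s, [OH^-] = 0.041 + 2s ≈ 0.041 (Ksp is small, so little additional dissolves).
Ksp ≈ s × (0.041)^2
s = 2.2 × 10^-9 M
Check: 2s = 4.4 x 10^-9 ≪ 0.041, so the approximation is valid.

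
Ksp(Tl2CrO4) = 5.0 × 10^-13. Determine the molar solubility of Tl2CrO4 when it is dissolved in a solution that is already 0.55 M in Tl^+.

1.7 x 10^-12 M

Tl2CrO4(s) ⇌ 2 Tl^+ + CrO4^2-
Ksp = [Tl^+]^2[CrO4^2-]
Let s be the molar solubility in this solution. [Tl^+] = 0.55 + 2s ≈ 0.55, [CrO4^2-] = s (Ksp is small, so little additional dissolves).
Ksp ≈ (0.55)^2 × s
s = 1.7 × 10^-12 M
Check: 2s = 3.3 × 10^-12 ≪ 0.55, so the approximation is valid.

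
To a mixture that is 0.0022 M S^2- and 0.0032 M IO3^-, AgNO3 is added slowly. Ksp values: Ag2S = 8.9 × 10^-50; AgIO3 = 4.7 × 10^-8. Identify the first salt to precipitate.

Precipitation of each salt starts when its ion product equals its Ksp.
For Ag2S: 8.9 × 10^-50 = 0.0022 × [Ag^+]^2  ⇒  [Ag^+] = 6.4 x 10^-24 M.
For AgIO3: 4.7 × 10^-8 = 0.0032 × [Ag^+]  ⇒  [Ag^+] = 1.5 × 10^-5 M.
The salt with the lower threshold [Ag^+] precipitates first: Ag2S.

Ag2S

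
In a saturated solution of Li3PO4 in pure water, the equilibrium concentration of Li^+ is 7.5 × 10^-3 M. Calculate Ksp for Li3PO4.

Li3PO4(s) ⇌ 3 Li^+ + PO4^3-
Stoichiometry gives [PO4^3-] = (1/3)[Li^+] = 2.50 × 10^-3 M.
Ksp = [Li^+]^3[PO4^3-]
Ksp = (7.5 x 10^-3)^3 × 2.50 × 10^-3 = 1.1 × 10^-9

Ksp = 1.1e-9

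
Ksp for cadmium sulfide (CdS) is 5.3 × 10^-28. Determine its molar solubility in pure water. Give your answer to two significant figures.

CdS(s) <=> Cd^2+(aq) + S^2-(aq)
Ksp = [Cd^2+][S^2-]
Let s = molar solubility. Then [Cd^2+] = s and [S^2-] = s.
Ksp = s × s = s^2
s = √(5.3 × 10^-28) = 2.3 × 10^-14 M

2.3 x 10^-14 M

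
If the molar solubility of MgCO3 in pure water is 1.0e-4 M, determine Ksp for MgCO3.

MgCO3(s) ⇌ Mg^2+ + CO3^2-
Let s = molar solubility. Then [Mg^2+] = s and [CO3^2-] = s.
Ksp = [Mg^2+][CO3^2-]
Ksp = s^2
Ksp = (1.0 x 10^-4)^2 = 1.0 x 10^-8

1.0 × 10^-8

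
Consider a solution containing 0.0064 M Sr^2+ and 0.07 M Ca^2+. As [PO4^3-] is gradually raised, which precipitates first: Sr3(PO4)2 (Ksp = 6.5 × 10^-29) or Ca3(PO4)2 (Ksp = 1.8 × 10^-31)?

Ca3(PO4)2

Each salt begins to precipitate when Q = Ksp, i.e. when [PO4^3-] reaches its threshold.
For Sr3(PO4)2: 6.5 × 10^-29 = (0.0064)^3 × [PO4^3-]^2  ⇒  [PO4^3-] = 1.6 × 10^-11 M.
For Ca3(PO4)2: 1.8 × 10^-31 = (0.07)^3 × [PO4^3-]^2  ⇒  [PO4^3-] = 2.3 × 10^-14 M.
The salt with the lower threshold [PO4^3-] precipitates first: Ca3(PO4)2.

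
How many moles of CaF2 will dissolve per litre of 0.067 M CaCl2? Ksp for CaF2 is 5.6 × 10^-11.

CaF2(s) <=> Ca^2+ + 2 F^-
Ksp = [Ca^2+][F^-]^2
Let s = moles of CaF2 that dissolve per litre. [Ca^2+] = 0.067 + s ≈ 0.067, [F^-] = 2s (Ksp is small, so little additional dissolves).
Ksp ≈ 0.067 × (2s)^2
s = 1.4 × 10^-5 M
Check: s = 1.4 × 10^-5 ≪ 0.067, so the approximation is valid.

s ≈ 1.4 × 10^-5 M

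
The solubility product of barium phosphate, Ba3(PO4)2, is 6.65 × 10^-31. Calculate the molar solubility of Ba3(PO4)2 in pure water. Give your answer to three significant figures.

s = 3.61 x 10^-7 M

Ba3(PO4)2(s) ⇌ 3 Ba^2+ + 2 PO4^3-
Ksp = [Ba^2+]^3[PO4^3-]^2
If s mol/L of Ba3(PO4)2 dissolves, [Ba^2+] = 3s and [PO4^3-] = 2s.
Substituting: Ksp = (3s)^3(2s)^2 = 108s^5
Solving, s = (6.65 × 10^-31/108)^(1/5) = 3.61 × 10^-7 M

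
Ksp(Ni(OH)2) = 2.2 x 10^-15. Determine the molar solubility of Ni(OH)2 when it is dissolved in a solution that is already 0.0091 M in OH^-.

s = 2.7 × 10^-11 M

Ni(OH)2(s) <=> Ni^2+ + 2 OH^-
Ksp = [Ni^2+][OH^-]^2
Let s = moles of Ni(OH)2 that dissolve per litre. [Ni^2+] = s, [OH^-] = 0.0091 + 2s ≈ 0.0091 (since the OH^- already present dominates).
Ksp ≈ s × (0.0091)^2
s = 2.7 × 10^-11 M
Check: 2s = 5.3 × 10^-11 ≪ 0.0091, so the approximation is valid.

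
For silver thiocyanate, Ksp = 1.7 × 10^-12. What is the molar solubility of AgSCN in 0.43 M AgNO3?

AgSCN(s) ⇌ Ag^+ + SCN^-
Ksp = [Ag^+][SCN^-]
Let s = moles of AgSCN that dissolve per litre. [Ag^+] = 0.43 + s ≈ 0.43, [SCN^-] = s (since Ag^+ from AgNO3 dominates).
Ksp ≈ 0.43 × s
s = 4.0 x 10^-12 M
Check: s = 4.0 x 10^-12 ≪ 0.43, so the approximation is valid.

4.0 x 10^-12 M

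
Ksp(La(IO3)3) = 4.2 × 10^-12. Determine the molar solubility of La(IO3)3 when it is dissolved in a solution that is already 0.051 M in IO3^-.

La(IO3)3(s) <=> La^3+(aq) + 3 IO3^-(aq)
Ksp = [La^3+][IO3^-]^3
Let s be the molar solubility in this solution. [La^3+] = s, [IO3^-] = 0.051 + 3s ≈ 0.051 (common-ion effect: IO3^- is already 0.051 M).
Ksp ≈ s × (0.051)^3
s = 3.2 x 10^-8 M
Check: 3s = 9.5 × 10^-8 ≪ 0.051, so the approximation is valid.

s ≈ 3.2 × 10^-8 M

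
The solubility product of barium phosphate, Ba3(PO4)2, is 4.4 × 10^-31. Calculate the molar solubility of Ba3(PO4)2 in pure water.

s = 3.3e-7 M

Ba3(PO4)2(s) ⇌ 3 Ba^2+(aq) + 2 PO4^3-(aq)
Ksp = [Ba^2+]^3[PO4^3-]^2
For each mole of Ba3(PO4)2 that dissolves: [Ba^2+] = 3s, [PO4^3-] = 2s.
So Ksp = (3s)^3 × (2s)^2 = 108s^5
s^5 = 4.4 × 10^-31 / 108, so s = 3.3 × 10^-7 M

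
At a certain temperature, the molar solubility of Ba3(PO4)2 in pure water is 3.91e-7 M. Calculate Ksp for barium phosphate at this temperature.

Ksp ≈ 9.87 × 10^-31

Ba3(PO4)2(s) <=> 3 Ba^2+ + 2 PO4^3-
Let s = molar solubility. Then [Ba^2+] = 3s and [PO4^3-] = 2s.
Ksp = [Ba^2+]^3[PO4^3-]^2
So Ksp = (3s)^3 × (2s)^2 = 108s^5
With s = 3.91 × 10^-7: Ksp = 9.87 × 10^-31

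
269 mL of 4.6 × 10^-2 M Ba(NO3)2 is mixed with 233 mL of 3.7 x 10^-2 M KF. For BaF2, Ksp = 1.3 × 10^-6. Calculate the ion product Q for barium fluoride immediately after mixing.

Total volume = 269 + 233 = 502 mL.
[Ba^2+] = 4.6 × 10^-2 × (269/502) = 2.46 x 10^-2 M
[F^-] = 3.7 × 10^-2 × (233/502) = 1.72 x 10^-2 M
BaF2(s) ⇌ Ba^2+(aq) + 2 F^-(aq), so Q = [Ba^2+][F^-]^2
Q = (2.46 × 10^-2)(1.72 x 10^-2)^2 = 7.3 × 10^-6
Q > Ksp, so BaF2 will precipitate.

Q = 7.3e-6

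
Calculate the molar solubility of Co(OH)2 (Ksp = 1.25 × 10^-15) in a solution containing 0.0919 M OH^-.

1.48 × 10^-13 M

Co(OH)2(s) ⇌ Co^2+ + 2 OH^-
Ksp = [Co^2+][OH^-]^2
If s mol/L dissolves here, [Co^2+] = s, [OH^-] = 0.0919 + 2s ≈ 0.0919 (common-ion effect: OH^- is already 0.0919 M).
Ksp ≈ s × (0.0919)^2
s = 1.48 × 10^-13 M
Check: 2s = 3.0 × 10^-13 ≪ 0.0919, so the approximation is valid.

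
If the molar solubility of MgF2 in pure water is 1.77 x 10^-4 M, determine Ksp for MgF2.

2.22 x 10^-11

MgF2(s) ⇌ Mg^2+(aq) + 2 F^-(aq)
For each mole of MgF2 that dissolves: [Mg^2+] = s, [F^-] = 2s.
Ksp = [Mg^2+][F^-]^2
Ksp = s(2s)^2 = 4s^3
With s = 1.77 × 10^-4: Ksp = 2.22 x 10^-11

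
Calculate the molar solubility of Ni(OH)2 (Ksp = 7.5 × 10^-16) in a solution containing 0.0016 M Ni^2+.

Ni(OH)2(s) ⇌ Ni^2+ + 2 OH^-
Ksp = [Ni^2+][OH^-]^2
Let s be the molar solubility in this solution. [Ni^2+] = 0.0016 + s ≈ 0.0016, [OH^-] = 2s (Ksp is small, so little additional dissolves).
Ksp ≈ 0.0016 × (2s)^2
s = 3.4 × 10^-7 M
Check: s = 3.4 × 10^-7 ≪ 0.0016, so the approximation is valid.

s ≈ 3.4 × 10^-7 M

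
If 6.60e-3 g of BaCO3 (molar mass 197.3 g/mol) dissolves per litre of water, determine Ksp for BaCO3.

Molar solubility s = (6.60 × 10^-3 g/L) / (197.3 g/mol) = 3.345 × 10^-5 M.
BaCO3(s) ⇌ Ba^2+ + CO3^2-
For each mole of BaCO3 that dissolves: [Ba^2+] = s, [CO3^2-] = s.
Ksp = [Ba^2+][CO3^2-]
Ksp = s^2
With s = 3.345 × 10^-5: Ksp = 1.12 × 10^-9

Ksp = 1.12 × 10^-9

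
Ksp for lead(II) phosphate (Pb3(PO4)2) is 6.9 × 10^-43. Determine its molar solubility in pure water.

s = 1.4 x 10^-9 M

Pb3(PO4)2(s) <=> 3 Pb^2+(aq) + 2 PO4^3-(aq)
Ksp = [Pb^2+]^3[PO4^3-]^2
For each mole of Pb3(PO4)2 that dissolves: [Pb^2+] = 3s, [PO4^3-] = 2s.
Substituting: Ksp = (3s)^3(2s)^2 = 108s^5
s^5 = 6.9 × 10^-43 / 108, so s = 1.4 × 10^-9 M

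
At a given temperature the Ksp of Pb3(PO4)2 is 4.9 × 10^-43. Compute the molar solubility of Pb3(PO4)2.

Pb3(PO4)2(s) ⇌ 3 Pb^2+(aq) + 2 PO4^3-(aq)
Ksp = [Pb^2+]^3[PO4^3-]^2
If s mol/L of Pb3(PO4)2 dissolves, [Pb^2+] = 3s and [PO4^3-] = 2s.
Substituting: Ksp = (3s)^3(2s)^2 = 108s^5
s = (4.9 × 10^-43 / 108)^(1/5) = 1.4 × 10^-9 M

1.4 x 10^-9 M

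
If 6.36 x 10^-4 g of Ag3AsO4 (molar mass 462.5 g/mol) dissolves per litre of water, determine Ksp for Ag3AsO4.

9.65 x 10^-23

Molar solubility s = (6.36 × 10^-4 g/L) / (462.5 g/mol) = 1.375 × 10^-6 M.
Ag3AsO4(s) <=> 3 Ag^+ + AsO4^3-
With molar solubility s: [Ag^+] = 3s, [AsO4^3-] = s.
Ksp = [Ag^+]^3[AsO4^3-]
Substituting: Ksp = (3s)^3s = 27s^4
With s = 1.375 x 10^-6: Ksp = 9.65 × 10^-23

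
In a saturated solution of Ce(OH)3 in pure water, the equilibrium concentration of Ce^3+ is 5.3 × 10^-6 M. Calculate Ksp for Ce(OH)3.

Ce(OH)3(s) <=> Ce^3+ + 3 OH^-
Stoichiometry gives [OH^-] = (3/1)[Ce^3+] = 1.59 x 10^-5 M.
Ksp = [Ce^3+][OH^-]^3
Ksp = 5.3 × 10^-6 × (1.59 × 10^-5)^3 = 2.1 x 10^-20

Ksp = 2.1e-20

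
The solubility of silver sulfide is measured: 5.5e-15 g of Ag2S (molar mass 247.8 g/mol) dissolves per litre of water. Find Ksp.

Molar solubility s = (5.5 × 10^-15 g/L) / (247.8 g/mol) = 2.22 × 10^-17 M.
Ag2S(s) <=> 2 Ag^+ + S^2-
For each mole of Ag2S that dissolves: [Ag^+] = 2s, [S^2-] = s.
Ksp = [Ag^+]^2[S^2-]
So Ksp = (2s)^2 × s = 4s^3
Ksp = 4 × (2.22 x 10^-17)^3 = 4.4 × 10^-50

4.4 × 10^-50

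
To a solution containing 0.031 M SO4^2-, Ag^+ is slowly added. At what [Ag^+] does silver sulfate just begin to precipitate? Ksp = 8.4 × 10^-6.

Ag2SO4(s) <=> 2 Ag^+ + SO4^2-
Ksp = [Ag^+]^2[SO4^2-]
Precipitation begins when Q = Ksp. With [SO4^2-] = 0.031 M:
8.4 × 10^-6 = (0.031) × [Ag^+]^2
[Ag^+] = (8.4 × 10^-6 / 3.1 x 10^-2)^(1/2) = 1.6 × 10^-2 M

[Ag^+] ≈ 1.6e-2 M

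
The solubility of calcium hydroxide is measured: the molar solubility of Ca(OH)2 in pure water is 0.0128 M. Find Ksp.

Ca(OH)2(s) <=> Ca^2+(aq) + 2 OH^-(aq)
For each mole of Ca(OH)2 that dissolves: [Ca^2+] = s, [OH^-] = 2s.
Ksp = [Ca^2+][OH^-]^2
Substituting: Ksp = s(2s)^2 = 4s^3
Ksp = 4 × (1.28 × 10^-2)^3 = 8.39 x 10^-6

8.39 x 10^-6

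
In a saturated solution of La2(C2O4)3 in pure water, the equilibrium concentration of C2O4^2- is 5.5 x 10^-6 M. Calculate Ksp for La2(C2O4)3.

Ksp = 2.2 x 10^-27

La2(C2O4)3(s) ⇌ 2 La^3+ + 3 C2O4^2-
Stoichiometry gives [La^3+] = (2/3)[C2O4^2-] = 3.67 × 10^-6 M.
Ksp = [La^3+]^2[C2O4^2-]^3
Ksp = (3.67 × 10^-6)^2 × (5.5 × 10^-6)^3 = 2.2 × 10^-27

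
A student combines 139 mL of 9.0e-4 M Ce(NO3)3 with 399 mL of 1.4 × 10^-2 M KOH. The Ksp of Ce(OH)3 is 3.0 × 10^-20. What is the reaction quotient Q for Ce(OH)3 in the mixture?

2.6e-10

Total volume = 139 + 399 = 538 mL.
[Ce^3+] = 9.0 x 10^-4 × (139/538) = 2.33 × 10^-4 M
[OH^-] = 1.4 × 10^-2 × (399/538) = 1.04 × 10^-2 M
Ce(OH)3(s) ⇌ Ce^3+(aq) + 3 OH^-(aq), so Q = [Ce^3+][OH^-]^3
Q = (2.33 × 10^-4)(1.04 x 10^-2)^3 = 2.6 × 10^-10
Q > Ksp, so Ce(OH)3 will precipitate.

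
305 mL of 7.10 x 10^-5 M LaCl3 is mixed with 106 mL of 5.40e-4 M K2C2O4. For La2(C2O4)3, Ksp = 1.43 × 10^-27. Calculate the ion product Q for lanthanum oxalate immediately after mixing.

Q = 7.50e-21

Total volume = 305 + 106 = 411 mL.
[La^3+] = 7.10 × 10^-5 × (305/411) = 5.269 x 10^-5 M
[C2O4^2-] = 5.40 × 10^-4 × (106/411) = 1.393 x 10^-4 M
La2(C2O4)3(s) ⇌ 2 La^3+ + 3 C2O4^2-, so Q = [La^3+]^2[C2O4^2-]^3
Q = (5.269 × 10^-5)^2(1.393 × 10^-4)^3 = 7.50 × 10^-21
Q > Ksp, so La2(C2O4)3 will precipitate.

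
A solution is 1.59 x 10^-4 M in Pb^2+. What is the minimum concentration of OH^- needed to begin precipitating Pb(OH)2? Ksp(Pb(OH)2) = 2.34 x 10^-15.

Pb(OH)2(s) ⇌ Pb^2+(aq) + 2 OH^-(aq)
Ksp = [Pb^2+][OH^-]^2
Precipitation begins when Q = Ksp. With [Pb^2+] = 1.59 x 10^-4 M:
2.34 x 10^-15 = (1.59 x 10^-4) × [OH^-]^2
[OH^-] = (2.34 x 10^-15 / 1.59 x 10^-4)^(1/2) = 3.84 × 10^-6 M

[OH^-] = 3.84 x 10^-6 M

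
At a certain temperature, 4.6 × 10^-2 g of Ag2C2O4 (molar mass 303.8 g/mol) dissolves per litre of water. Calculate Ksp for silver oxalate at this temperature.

Molar solubility s = (4.6 x 10^-2 g/L) / (303.8 g/mol) = 1.51 × 10^-4 M.
Ag2C2O4(s) <=> 2 Ag^+ + C2O4^2-
Let s = molar solubility. Then [Ag^+] = 2s and [C2O4^2-] = s.
Ksp = [Ag^+]^2[C2O4^2-]
Substituting: Ksp = (2s)^2s = 4s^3
Ksp = 4 × (1.51 × 10^-4)^3 = 1.4 × 10^-11

Ksp ≈ 1.4 × 10^-11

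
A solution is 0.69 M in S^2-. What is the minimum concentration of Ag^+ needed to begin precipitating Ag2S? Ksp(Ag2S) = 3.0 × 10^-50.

Ag2S(s) ⇌ 2 Ag^+(aq) + S^2-(aq)
Ksp = [Ag^+]^2[S^2-]
Precipitation begins when Q = Ksp. With [S^2-] = 0.69 M:
3.0 × 10^-50 = (0.69) × [Ag^+]^2
[Ag^+] = (3.0 × 10^-50 / 6.9 × 10^-1)^(1/2) = 2.1 x 10^-25 M

[Ag^+] ≈ 2.1 × 10^-25 M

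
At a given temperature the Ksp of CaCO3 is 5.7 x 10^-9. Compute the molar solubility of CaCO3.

CaCO3(s) ⇌ Ca^2+ + CO3^2-
Ksp = [Ca^2+][CO3^2-]
If s mol/L of CaCO3 dissolves, [Ca^2+] = s and [CO3^2-] = s.
Ksp = s × s = s^2
s = √(5.7 x 10^-9) = 7.5 × 10^-5 M

7.5 × 10^-5 M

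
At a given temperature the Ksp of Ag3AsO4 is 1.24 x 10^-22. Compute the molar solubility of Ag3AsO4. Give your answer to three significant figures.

Ag3AsO4(s) ⇌ 3 Ag^+(aq) + AsO4^3-(aq)
Ksp = [Ag^+]^3[AsO4^3-]
Let s = molar solubility. Then [Ag^+] = 3s and [AsO4^3-] = s.
Substituting: Ksp = (3s)^3s = 27s^4
Solving, s = (1.24 x 10^-22/27)^(1/4) = 1.46 × 10^-6 M

s = 1.46e-6 M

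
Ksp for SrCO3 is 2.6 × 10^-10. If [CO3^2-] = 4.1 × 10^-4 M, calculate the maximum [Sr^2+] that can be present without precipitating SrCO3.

[Sr^2+] ≈ 6.3 x 10^-7 M

SrCO3(s) ⇌ Sr^2+ + CO3^2-
Ksp = [Sr^2+][CO3^2-]
Precipitation begins when Q = Ksp. With [CO3^2-] = 4.1 × 10^-4 M:
2.6 × 10^-10 = (4.1 × 10^-4) × [Sr^2+]
[Sr^2+] = (2.6 × 10^-10 / 4.1 × 10^-4) = 6.3 × 10^-7 M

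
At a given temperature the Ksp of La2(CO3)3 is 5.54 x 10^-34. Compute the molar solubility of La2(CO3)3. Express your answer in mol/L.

s = 8.75e-8 M

La2(CO3)3(s) ⇌ 2 La^3+ + 3 CO3^2-
Ksp = [La^3+]^2[CO3^2-]^3
For each mole of La2(CO3)3 that dissolves: [La^3+] = 2s, [CO3^2-] = 3s.
Ksp = (2s)^2(3s)^3 = 108s^5
s = (5.54 x 10^-34 / 108)^(1/5) = 8.75 × 10^-8 M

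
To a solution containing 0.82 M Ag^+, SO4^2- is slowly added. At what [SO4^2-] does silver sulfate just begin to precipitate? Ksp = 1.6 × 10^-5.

[SO4^2-] ≈ 2.4 × 10^-5 M

Ag2SO4(s) <=> 2 Ag^+ + SO4^2-
Ksp = [Ag^+]^2[SO4^2-]
Precipitation begins when Q = Ksp. With [Ag^+] = 0.82 M:
1.6 × 10^-5 = (0.82)^2 × [SO4^2-]
[SO4^2-] = (1.6 × 10^-5 / 6.72 × 10^-1) = 2.4 × 10^-5 M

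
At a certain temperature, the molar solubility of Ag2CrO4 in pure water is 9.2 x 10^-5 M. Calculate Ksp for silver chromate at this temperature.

Ag2CrO4(s) ⇌ 2 Ag^+(aq) + CrO4^2-(aq)
If s mol/L of Ag2CrO4 dissolves, [Ag^+] = 2s and [CrO4^2-] = s.
Ksp = [Ag^+]^2[CrO4^2-]
Ksp = (2s)^2s = 4s^3
Ksp = 4 × (9.2 × 10^-5)^3 = 3.1 x 10^-12

Ksp = 3.1 x 10^-12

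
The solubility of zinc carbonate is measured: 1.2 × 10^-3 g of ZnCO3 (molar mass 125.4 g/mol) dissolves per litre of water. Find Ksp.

Molar solubility s = (1.2 × 10^-3 g/L) / (125.4 g/mol) = 9.57 × 10^-6 M.
ZnCO3(s) ⇌ Zn^2+(aq) + CO3^2-(aq)
Let s = molar solubility. Then [Zn^2+] = s and [CO3^2-] = s.
Ksp = [Zn^2+][CO3^2-]
Ksp = s × s = s^2
With s = 9.57 x 10^-6: Ksp = 9.2 × 10^-11

Ksp ≈ 9.2 × 10^-11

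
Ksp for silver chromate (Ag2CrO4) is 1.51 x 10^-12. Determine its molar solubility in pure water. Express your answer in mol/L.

Ag2CrO4(s) ⇌ 2 Ag^+ + CrO4^2-
Ksp = [Ag^+]^2[CrO4^2-]
If s mol/L of Ag2CrO4 dissolves, [Ag^+] = 2s and [CrO4^2-] = s.
Substituting: Ksp = (2s)^2s = 4s^3
s^3 = 1.51 x 10^-12 / 4, so s = 7.23 × 10^-5 M

s = 7.23 × 10^-5 M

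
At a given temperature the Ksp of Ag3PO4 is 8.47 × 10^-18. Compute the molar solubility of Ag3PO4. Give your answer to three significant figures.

2.37 x 10^-5 M

Ag3PO4(s) <=> 3 Ag^+ + PO4^3-
Ksp = [Ag^+]^3[PO4^3-]
Let s = molar solubility. Then [Ag^+] = 3s and [PO4^3-] = s.
So Ksp = (3s)^3 × s = 27s^4
s = (8.47 × 10^-18 / 27)^(1/4) = 2.37 x 10^-5 M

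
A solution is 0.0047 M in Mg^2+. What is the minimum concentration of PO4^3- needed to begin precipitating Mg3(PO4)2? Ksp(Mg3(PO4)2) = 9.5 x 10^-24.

Mg3(PO4)2(s) ⇌ 3 Mg^2+ + 2 PO4^3-
Ksp = [Mg^2+]^3[PO4^3-]^2
Precipitation begins when Q = Ksp. With [Mg^2+] = 0.0047 M:
9.5 x 10^-24 = (0.0047)^3 × [PO4^3-]^2
[PO4^3-] = (9.5 x 10^-24 / 1.04 × 10^-7)^(1/2) = 9.6 × 10^-9 M

9.6 x 10^-9 M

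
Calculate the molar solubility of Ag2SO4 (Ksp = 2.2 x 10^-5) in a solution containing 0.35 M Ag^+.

Ag2SO4(s) ⇌ 2 Ag^+(aq) + SO4^2-(aq)
Ksp = [Ag^+]^2[SO4^2-]
Let s be the molar solubility in this solution. [Ag^+] = 0.35 + 2s ≈ 0.35, [SO4^2-] = s (Ksp is small, so little additional dissolves).
Ksp ≈ (0.35)^2 × s
s = 1.8 × 10^-4 M
Check: 2s = 3.6 × 10^-4 ≪ 0.35, so the approximation is valid.

1.8 x 10^-4 M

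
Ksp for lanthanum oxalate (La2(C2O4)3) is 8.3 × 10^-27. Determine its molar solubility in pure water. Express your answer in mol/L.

2.4 x 10^-6 M

La2(C2O4)3(s) <=> 2 La^3+ + 3 C2O4^2-
Ksp = [La^3+]^2[C2O4^2-]^3
With molar solubility s: [La^3+] = 2s, [C2O4^2-] = 3s.
Substituting: Ksp = (2s)^2(3s)^3 = 108s^5
s^5 = 8.3 × 10^-27 / 108, so s = 2.4 × 10^-6 M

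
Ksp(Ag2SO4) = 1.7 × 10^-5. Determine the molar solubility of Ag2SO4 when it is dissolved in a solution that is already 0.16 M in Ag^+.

Ag2SO4(s) <=> 2 Ag^+ + SO4^2-
Ksp = [Ag^+]^2[SO4^2-]
Let s = moles of Ag2SO4 that dissolve per litre. [Ag^+] = 0.16 + 2s ≈ 0.16, [SO4^2-] = s (since the Ag^+ already present dominates).
Ksp ≈ (0.16)^2 × s
s = 6.6 × 10^-4 M
Check: 2s = 1.3 x 10^-3 ≪ 0.16, so the approximation is valid.

s ≈ 6.6e-4 M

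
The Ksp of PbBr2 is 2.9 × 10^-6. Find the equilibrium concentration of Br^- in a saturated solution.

PbBr2(s) ⇌ Pb^2+ + 2 Br^-
Ksp = [Pb^2+][Br^-]^2
For each mole of PbBr2 that dissolves: [Pb^2+] = s, [Br^-] = 2s.
Substituting: Ksp = s(2s)^2 = 4s^3
s = (2.9 × 10^-6 / 4)^(1/3) = 8.98 × 10^-3 M
[Br^-] = 2s = 1.8 x 10^-2 M

[Br^-] = 0.018 M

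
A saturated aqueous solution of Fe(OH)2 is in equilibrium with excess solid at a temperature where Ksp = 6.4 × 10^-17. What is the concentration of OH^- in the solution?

[OH^-] = 5.0 × 10^-6 M

Fe(OH)2(s) <=> Fe^2+ + 2 OH^-
Ksp = [Fe^2+][OH^-]^2
If s mol/L of Fe(OH)2 dissolves, [Fe^2+] = s and [OH^-] = 2s.
So Ksp = s × (2s)^2 = 4s^3
s^3 = 6.4 × 10^-17 / 4, so s = 2.52 × 10^-6 M
[OH^-] = 2s = 5.0 × 10^-6 M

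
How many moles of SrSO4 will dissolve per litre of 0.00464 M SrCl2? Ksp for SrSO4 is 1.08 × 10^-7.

s = 2.33 x 10^-5 M

SrSO4(s) ⇌ Sr^2+ + SO4^2-
Ksp = [Sr^2+][SO4^2-]
Let s = moles of SrSO4 that dissolve per litre. [Sr^2+] = 0.00464 + s ≈ 0.00464, [SO4^2-] = s (Ksp is small, so little additional dissolves).
Ksp ≈ 0.00464 × s
s = 2.33 × 10^-5 M
Check: s = 2.3 × 10^-5 ≪ 0.00464, so the approximation is valid.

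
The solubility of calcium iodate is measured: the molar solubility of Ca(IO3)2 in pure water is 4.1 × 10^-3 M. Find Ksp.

Ca(IO3)2(s) ⇌ Ca^2+(aq) + 2 IO3^-(aq)
With molar solubility s: [Ca^2+] = s, [IO3^-] = 2s.
Ksp = [Ca^2+][IO3^-]^2
Ksp = s(2s)^2 = 4s^3
With s = 4.1 × 10^-3: Ksp = 2.8 × 10^-7

Ksp ≈ 2.8e-7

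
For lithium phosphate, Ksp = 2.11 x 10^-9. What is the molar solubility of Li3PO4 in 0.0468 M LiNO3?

Li3PO4(s) <=> 3 Li^+(aq) + PO4^3-(aq)
Ksp = [Li^+]^3[PO4^3-]
If s mol/L dissolves here, [Li^+] = 0.0468 + 3s ≈ 0.0468, [PO4^3-] = s (Ksp is small, so little additional dissolves).
Ksp ≈ (0.0468)^3 × s
s = 2.06 × 10^-5 M
Check: 3s = 6.2 × 10^-5 ≪ 0.0468, so the approximation is valid.

s = 2.06 x 10^-5 M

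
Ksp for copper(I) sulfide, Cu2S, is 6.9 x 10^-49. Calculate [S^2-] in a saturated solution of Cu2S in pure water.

[S^2-] = 5.6 × 10^-17 M

Cu2S(s) <=> 2 Cu^+(aq) + S^2-(aq)
Ksp = [Cu^+]^2[S^2-]
For each mole of Cu2S that dissolves: [Cu^+] = 2s, [S^2-] = s.
Substituting: Ksp = (2s)^2s = 4s^3
s^3 = 6.9 x 10^-49 / 4, so s = 5.57 × 10^-17 M
[S^2-] = s = 5.6 x 10^-17 M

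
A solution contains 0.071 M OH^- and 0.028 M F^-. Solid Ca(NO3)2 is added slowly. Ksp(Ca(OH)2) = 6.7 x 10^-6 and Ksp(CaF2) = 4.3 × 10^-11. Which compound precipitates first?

Each salt begins to precipitate when Q = Ksp, i.e. when [Ca^2+] reaches its threshold.
For Ca(OH)2: 6.7 x 10^-6 = (0.071)^2 × [Ca^2+]  ⇒  [Ca^2+] = 1.3 × 10^-3 M.
For CaF2: 4.3 × 10^-11 = (0.028)^2 × [Ca^2+]  ⇒  [Ca^2+] = 5.5 x 10^-8 M.
The salt with the lower threshold [Ca^2+] precipitates first: CaF2.

CaF2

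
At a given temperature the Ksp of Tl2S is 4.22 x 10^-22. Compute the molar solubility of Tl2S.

s = 4.73 × 10^-8 M

Tl2S(s) ⇌ 2 Tl^+ + S^2-
Ksp = [Tl^+]^2[S^2-]
Let s = molar solubility. Then [Tl^+] = 2s and [S^2-] = s.
Substituting: Ksp = (2s)^2s = 4s^3
s^3 = 4.22 x 10^-22 / 4, so s = 4.73 × 10^-8 M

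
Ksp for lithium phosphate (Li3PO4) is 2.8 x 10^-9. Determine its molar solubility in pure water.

Li3PO4(s) <=> 3 Li^+ + PO4^3-
Ksp = [Li^+]^3[PO4^3-]
With molar solubility s: [Li^+] = 3s, [PO4^3-] = s.
Ksp = (3s)^3s = 27s^4
s = (2.8 x 10^-9 / 27)^(1/4) = 3.2 x 10^-3 M

s ≈ 3.2 × 10^-3 M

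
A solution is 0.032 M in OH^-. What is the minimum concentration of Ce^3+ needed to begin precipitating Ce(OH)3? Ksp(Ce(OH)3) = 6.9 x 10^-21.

Ce(OH)3(s) ⇌ Ce^3+(aq) + 3 OH^-(aq)
Ksp = [Ce^3+][OH^-]^3
Precipitation begins when Q = Ksp. With [OH^-] = 0.032 M:
6.9 x 10^-21 = (0.032)^3 × [Ce^3+]
[Ce^3+] = (6.9 x 10^-21 / 3.28 x 10^-5) = 2.1 × 10^-16 M

[Ce^3+] ≈ 2.1 × 10^-16 M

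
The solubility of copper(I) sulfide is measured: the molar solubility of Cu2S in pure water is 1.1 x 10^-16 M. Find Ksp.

Cu2S(s) ⇌ 2 Cu^+(aq) + S^2-(aq)
With molar solubility s: [Cu^+] = 2s, [S^2-] = s.
Ksp = [Cu^+]^2[S^2-]
Substituting: Ksp = (2s)^2s = 4s^3
Ksp = 4 × (1.1 x 10^-16)^3 = 5.3 × 10^-48

Ksp = 5.3e-48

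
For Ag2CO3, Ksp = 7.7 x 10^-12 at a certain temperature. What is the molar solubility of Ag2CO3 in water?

Ag2CO3(s) ⇌ 2 Ag^+(aq) + CO3^2-(aq)
Ksp = [Ag^+]^2[CO3^2-]
For each mole of Ag2CO3 that dissolves: [Ag^+] = 2s, [CO3^2-] = s.
Substituting: Ksp = (2s)^2s = 4s^3
Solving, s = (7.7 x 10^-12/4)^(1/3) = 1.2 x 10^-4 M

s ≈ 1.2 x 10^-4 M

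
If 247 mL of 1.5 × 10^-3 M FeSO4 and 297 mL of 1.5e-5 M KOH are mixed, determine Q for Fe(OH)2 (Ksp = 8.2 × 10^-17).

Q = 4.6 × 10^-14

Total volume = 247 + 297 = 544 mL.
[Fe^2+] = 1.5 × 10^-3 × (247/544) = 6.81 × 10^-4 M
[OH^-] = 1.5 × 10^-5 × (297/544) = 8.19 × 10^-6 M
Fe(OH)2(s) ⇌ Fe^2+(aq) + 2 OH^-(aq), so Q = [Fe^2+][OH^-]^2
Q = (6.81 × 10^-4)(8.19 x 10^-6)^2 = 4.6 x 10^-14
Q > Ksp, so Fe(OH)2 will precipitate.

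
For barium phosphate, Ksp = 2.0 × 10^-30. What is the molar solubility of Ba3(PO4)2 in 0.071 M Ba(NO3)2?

s = 3.7e-14 M

Ba3(PO4)2(s) <=> 3 Ba^2+ + 2 PO4^3-
Ksp = [Ba^2+]^3[PO4^3-]^2
Let s = moles of Ba3(PO4)2 that dissolve per litre. [Ba^2+] = 0.071 + 3s ≈ 0.071, [PO4^3-] = 2s (common-ion effect: Ba^2+ is already 0.071 M).
Ksp ≈ (0.071)^3 × (2s)^2
s = 3.7 × 10^-14 M
Check: 3s = 1.1 × 10^-13 ≪ 0.071, so the approximation is valid.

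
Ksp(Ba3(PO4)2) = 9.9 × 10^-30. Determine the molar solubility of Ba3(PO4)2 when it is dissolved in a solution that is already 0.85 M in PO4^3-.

8.0 x 10^-11 M

Ba3(PO4)2(s) ⇌ 3 Ba^2+(aq) + 2 PO4^3-(aq)
Ksp = [Ba^2+]^3[PO4^3-]^2
Let s be the molar solubility in this solution. [Ba^2+] = 3s, [PO4^3-] = 0.85 + 2s ≈ 0.85 (Ksp is small, so little additional dissolves).
Ksp ≈ (3s)^3 × (0.85)^2
s = 8.0 x 10^-11 M
Check: 2s = 1.6 x 10^-10 ≪ 0.85, so the approximation is valid.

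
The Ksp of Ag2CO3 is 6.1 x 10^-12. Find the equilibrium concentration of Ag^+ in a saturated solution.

2.3e-4 M

Ag2CO3(s) ⇌ 2 Ag^+ + CO3^2-
Ksp = [Ag^+]^2[CO3^2-]
For each mole of Ag2CO3 that dissolves: [Ag^+] = 2s, [CO3^2-] = s.
Ksp = (2s)^2s = 4s^3
s = (6.1 x 10^-12 / 4)^(1/3) = 1.15 × 10^-4 M
[Ag^+] = 2s = 2.3 × 10^-4 M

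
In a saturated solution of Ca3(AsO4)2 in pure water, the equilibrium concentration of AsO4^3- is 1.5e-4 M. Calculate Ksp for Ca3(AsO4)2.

Ksp ≈ 2.6 × 10^-19

Ca3(AsO4)2(s) ⇌ 3 Ca^2+(aq) + 2 AsO4^3-(aq)
Stoichiometry gives [Ca^2+] = (3/2)[AsO4^3-] = 2.25 × 10^-4 M.
Ksp = [Ca^2+]^3[AsO4^3-]^2
Ksp = (2.25 × 10^-4)^3 × (1.5 x 10^-4)^2 = 2.6 × 10^-19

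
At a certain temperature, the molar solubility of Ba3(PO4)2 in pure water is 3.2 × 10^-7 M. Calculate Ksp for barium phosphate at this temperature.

Ba3(PO4)2(s) <=> 3 Ba^2+(aq) + 2 PO4^3-(aq)
For each mole of Ba3(PO4)2 that dissolves: [Ba^2+] = 3s, [PO4^3-] = 2s.
Ksp = [Ba^2+]^3[PO4^3-]^2
Substituting: Ksp = (3s)^3(2s)^2 = 108s^5
Ksp = 108 × (3.2 x 10^-7)^5 = 3.6 x 10^-31

Ksp = 3.6e-31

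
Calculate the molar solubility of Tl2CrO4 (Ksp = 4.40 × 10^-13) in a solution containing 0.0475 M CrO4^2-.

1.52 × 10^-6 M

Tl2CrO4(s) ⇌ 2 Tl^+(aq) + CrO4^2-(aq)
Ksp = [Tl^+]^2[CrO4^2-]
If s mol/L dissolves here, [Tl^+] = 2s, [CrO4^2-] = 0.0475 + s ≈ 0.0475 (Ksp is small, so little additional dissolves).
Ksp ≈ (2s)^2 × 0.0475
s = 1.52 × 10^-6 M
Check: s = 1.5 × 10^-6 ≪ 0.0475, so the approximation is valid.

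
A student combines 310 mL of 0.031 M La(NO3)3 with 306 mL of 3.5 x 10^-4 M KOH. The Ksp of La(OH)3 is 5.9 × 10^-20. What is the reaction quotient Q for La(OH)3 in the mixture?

Q ≈ 8.2e-14

Total volume = 310 + 306 = 616 mL.
[La^3+] = 3.1 x 10^-2 × (310/616) = 1.56 × 10^-2 M
[OH^-] = 3.5 × 10^-4 × (306/616) = 1.74 × 10^-4 M
La(OH)3(s) ⇌ La^3+(aq) + 3 OH^-(aq), so Q = [La^3+][OH^-]^3
Q = (1.56 × 10^-2)(1.74 × 10^-4)^3 = 8.2 x 10^-14
Q > Ksp, so La(OH)3 will precipitate.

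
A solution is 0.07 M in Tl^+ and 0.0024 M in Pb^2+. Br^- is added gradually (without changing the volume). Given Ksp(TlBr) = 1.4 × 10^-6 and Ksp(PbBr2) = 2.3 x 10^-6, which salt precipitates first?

Precipitation of each salt starts when its ion product equals its Ksp.
For TlBr: 1.4 × 10^-6 = 0.07 × [Br^-]  ⇒  [Br^-] = 2.0 × 10^-5 M.
For PbBr2: 2.3 x 10^-6 = 0.0024 × [Br^-]^2  ⇒  [Br^-] = 3.1 x 10^-2 M.
The salt with the lower threshold [Br^-] precipitates first: TlBr.

TlBr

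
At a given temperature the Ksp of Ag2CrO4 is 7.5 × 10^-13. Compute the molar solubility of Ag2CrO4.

Ag2CrO4(s) ⇌ 2 Ag^+ + CrO4^2-
Ksp = [Ag^+]^2[CrO4^2-]
For each mole of Ag2CrO4 that dissolves: [Ag^+] = 2s, [CrO4^2-] = s.
Ksp = (2s)^2s = 4s^3
s^3 = 7.5 × 10^-13 / 4, so s = 5.7 × 10^-5 M

s = 5.7 × 10^-5 M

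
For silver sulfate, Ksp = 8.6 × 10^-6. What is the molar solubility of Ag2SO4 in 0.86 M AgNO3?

Ag2SO4(s) <=> 2 Ag^+(aq) + SO4^2-(aq)
Ksp = [Ag^+]^2[SO4^2-]
Let s be the molar solubility in this solution. [Ag^+] = 0.86 + 2s ≈ 0.86, [SO4^2-] = s (since Ag^+ from AgNO3 dominates).
Ksp ≈ (0.86)^2 × s
s = 1.2 x 10^-5 M
Check: 2s = 2.3 × 10^-5 ≪ 0.86, so the approximation is valid.

s = 1.2e-5 M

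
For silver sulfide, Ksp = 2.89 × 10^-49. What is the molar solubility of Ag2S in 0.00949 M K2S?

Ag2S(s) <=> 2 Ag^+ + S^2-
Ksp = [Ag^+]^2[S^2-]
Let s be the molar solubility in this solution. [Ag^+] = 2s, [S^2-] = 0.00949 + s ≈ 0.00949 (common-ion effect: S^2- is already 0.00949 M).
Ksp ≈ (2s)^2 × 0.00949
s = 2.76 x 10^-24 M
Check: s = 2.8 × 10^-24 ≪ 0.00949, so the approximation is valid.

s ≈ 2.76 x 10^-24 M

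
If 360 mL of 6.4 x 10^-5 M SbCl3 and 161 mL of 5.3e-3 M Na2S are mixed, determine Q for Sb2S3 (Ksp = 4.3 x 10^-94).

Total volume = 360 + 161 = 521 mL.
[Sb^3+] = 6.4 × 10^-5 × (360/521) = 4.42 × 10^-5 M
[S^2-] = 5.3 × 10^-3 × (161/521) = 1.64 x 10^-3 M
Sb2S3(s) <=> 2 Sb^3+(aq) + 3 S^2-(aq), so Q = [Sb^3+]^2[S^2-]^3
Q = (4.42 × 10^-5)^2(1.64 x 10^-3)^3 = 8.6 x 10^-18
Q > Ksp, so Sb2S3 will precipitate.

Q ≈ 8.6 × 10^-18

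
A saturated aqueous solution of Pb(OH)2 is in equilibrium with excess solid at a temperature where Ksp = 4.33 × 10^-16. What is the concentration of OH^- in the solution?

Pb(OH)2(s) ⇌ Pb^2+(aq) + 2 OH^-(aq)
Ksp = [Pb^2+][OH^-]^2
With molar solubility s: [Pb^2+] = s, [OH^-] = 2s.
Ksp = s(2s)^2 = 4s^3
s^3 = 4.33 × 10^-16 / 4, so s = 4.766 × 10^-6 M
[OH^-] = 2s = 9.53 × 10^-6 M

[OH^-] ≈ 9.53 × 10^-6 M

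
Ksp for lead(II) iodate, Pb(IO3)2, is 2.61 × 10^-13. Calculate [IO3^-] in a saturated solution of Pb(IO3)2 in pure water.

[IO3^-] = 8.05 x 10^-5 M

Pb(IO3)2(s) ⇌ Pb^2+(aq) + 2 IO3^-(aq)
Ksp = [Pb^2+][IO3^-]^2
Let s = molar solubility. Then [Pb^2+] = s and [IO3^-] = 2s.
Ksp = s(2s)^2 = 4s^3
s = (2.61 × 10^-13 / 4)^(1/3) = 4.026 × 10^-5 M
[IO3^-] = 2s = 8.05 x 10^-5 M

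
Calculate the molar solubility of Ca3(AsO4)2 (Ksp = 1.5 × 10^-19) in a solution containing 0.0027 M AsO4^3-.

Ca3(AsO4)2(s) ⇌ 3 Ca^2+ + 2 AsO4^3-
Ksp = [Ca^2+]^3[AsO4^3-]^2
If s mol/L dissolves here, [Ca^2+] = 3s, [AsO4^3-] = 0.0027 + 2s ≈ 0.0027 (Ksp is small, so little additional dissolves).
Ksp ≈ (3s)^3 × (0.0027)^2
s = 9.1 × 10^-6 M
Check: 2s = 1.8 × 10^-5 ≪ 0.0027, so the approximation is valid.

9.1e-6 M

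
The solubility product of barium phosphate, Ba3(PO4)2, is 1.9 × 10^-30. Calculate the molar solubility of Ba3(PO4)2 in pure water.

s ≈ 4.5e-7 M

Ba3(PO4)2(s) ⇌ 3 Ba^2+(aq) + 2 PO4^3-(aq)
Ksp = [Ba^2+]^3[PO4^3-]^2
If s mol/L of Ba3(PO4)2 dissolves, [Ba^2+] = 3s and [PO4^3-] = 2s.
Ksp = (3s)^3(2s)^2 = 108s^5
s^5 = 1.9 × 10^-30 / 108, so s = 4.5 × 10^-7 M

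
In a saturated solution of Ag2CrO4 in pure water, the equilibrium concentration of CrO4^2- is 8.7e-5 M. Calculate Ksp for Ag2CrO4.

Ksp ≈ 2.6e-12

Ag2CrO4(s) ⇌ 2 Ag^+ + CrO4^2-
Stoichiometry gives [Ag^+] = (2/1)[CrO4^2-] = 1.74 x 10^-4 M.
Ksp = [Ag^+]^2[CrO4^2-]
Ksp = (1.74 × 10^-4)^2 × 8.7 x 10^-5 = 2.6 × 10^-12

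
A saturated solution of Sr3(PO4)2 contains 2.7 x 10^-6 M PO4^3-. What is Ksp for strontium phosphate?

Ksp ≈ 4.8 x 10^-28

Sr3(PO4)2(s) ⇌ 3 Sr^2+ + 2 PO4^3-
Stoichiometry gives [Sr^2+] = (3/2)[PO4^3-] = 4.05 × 10^-6 M.
Ksp = [Sr^2+]^3[PO4^3-]^2
Ksp = (4.05 × 10^-6)^3 × (2.7 × 10^-6)^2 = 4.8 x 10^-28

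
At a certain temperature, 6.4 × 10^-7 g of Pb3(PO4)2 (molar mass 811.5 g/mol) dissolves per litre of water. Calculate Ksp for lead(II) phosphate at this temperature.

Molar solubility s = (6.4 × 10^-7 g/L) / (811.5 g/mol) = 7.89 x 10^-10 M.
Pb3(PO4)2(s) ⇌ 3 Pb^2+(aq) + 2 PO4^3-(aq)
With molar solubility s: [Pb^2+] = 3s, [PO4^3-] = 2s.
Ksp = [Pb^2+]^3[PO4^3-]^2
Ksp = (3s)^3(2s)^2 = 108s^5
Ksp = 108 × (7.89 x 10^-10)^5 = 3.3 × 10^-44

3.3 × 10^-44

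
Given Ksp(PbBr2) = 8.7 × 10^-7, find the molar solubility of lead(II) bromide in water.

s = 6.0e-3 M

PbBr2(s) <=> Pb^2+(aq) + 2 Br^-(aq)
Ksp = [Pb^2+][Br^-]^2
With molar solubility s: [Pb^2+] = s, [Br^-] = 2s.
So Ksp = s × (2s)^2 = 4s^3
s = (8.7 × 10^-7 / 4)^(1/3) = 6.0 × 10^-3 M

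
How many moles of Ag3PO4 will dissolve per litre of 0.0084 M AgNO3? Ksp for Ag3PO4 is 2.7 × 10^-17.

Ag3PO4(s) <=> 3 Ag^+ + PO4^3-
Ksp = [Ag^+]^3[PO4^3-]
If s mol/L dissolves here, [Ag^+] = 0.0084 + 3s ≈ 0.0084, [PO4^3-] = s (since Ag^+ from AgNO3 dominates).
Ksp ≈ (0.0084)^3 × s
s = 4.6 × 10^-11 M
Check: 3s = 1.4 × 10^-10 ≪ 0.0084, so the approximation is valid.

s = 4.6 × 10^-11 M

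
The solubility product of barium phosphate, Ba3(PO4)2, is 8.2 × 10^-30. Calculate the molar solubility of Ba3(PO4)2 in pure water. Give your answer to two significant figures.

Ba3(PO4)2(s) ⇌ 3 Ba^2+(aq) + 2 PO4^3-(aq)
Ksp = [Ba^2+]^3[PO4^3-]^2
Let s = molar solubility. Then [Ba^2+] = 3s and [PO4^3-] = 2s.
Substituting: Ksp = (3s)^3(2s)^2 = 108s^5
s^5 = 8.2 × 10^-30 / 108, so s = 6.0 × 10^-7 M

6.0e-7 M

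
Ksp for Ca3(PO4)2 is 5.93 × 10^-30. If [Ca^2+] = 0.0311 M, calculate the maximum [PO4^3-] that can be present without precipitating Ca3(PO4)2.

4.44 × 10^-13 M

Ca3(PO4)2(s) <=> 3 Ca^2+ + 2 PO4^3-
Ksp = [Ca^2+]^3[PO4^3-]^2
Precipitation begins when Q = Ksp. With [Ca^2+] = 0.0311 M:
5.93 × 10^-30 = (0.0311)^3 × [PO4^3-]^2
[PO4^3-] = (5.93 × 10^-30 / 3.008 × 10^-5)^(1/2) = 4.44 x 10^-13 M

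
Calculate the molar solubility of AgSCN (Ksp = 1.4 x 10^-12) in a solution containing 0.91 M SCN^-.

1.5 x 10^-12 M

AgSCN(s) <=> Ag^+(aq) + SCN^-(aq)
Ksp = [Ag^+][SCN^-]
Let s = moles of AgSCN that dissolve per litre. [Ag^+] = s, [SCN^-] = 0.91 + s ≈ 0.91 (since the SCN^- already present dominates).
Ksp ≈ s × 0.91
s = 1.5 × 10^-12 M
Check: s = 1.5 x 10^-12 ≪ 0.91, so the approximation is valid.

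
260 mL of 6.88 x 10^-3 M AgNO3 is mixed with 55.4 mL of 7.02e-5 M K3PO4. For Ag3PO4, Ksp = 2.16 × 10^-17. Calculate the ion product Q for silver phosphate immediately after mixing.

Total volume = 260 + 55.4 = 315.4 mL.
[Ag^+] = 6.88 x 10^-3 × (260/315.4) = 5.672 × 10^-3 M
[PO4^3-] = 7.02 × 10^-5 × (55.4/315.4) = 1.233 x 10^-5 M
Ag3PO4(s) <=> 3 Ag^+ + PO4^3-, so Q = [Ag^+]^3[PO4^3-]
Q = (5.672 × 10^-3)^3(1.233 x 10^-5) = 2.25 × 10^-12
Q > Ksp, so Ag3PO4 will precipitate.

Q ≈ 2.25 × 10^-12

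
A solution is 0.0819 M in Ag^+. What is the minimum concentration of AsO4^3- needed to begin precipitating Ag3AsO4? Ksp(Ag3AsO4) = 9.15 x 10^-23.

Ag3AsO4(s) ⇌ 3 Ag^+ + AsO4^3-
Ksp = [Ag^+]^3[AsO4^3-]
Precipitation begins when Q = Ksp. With [Ag^+] = 0.0819 M:
9.15 x 10^-23 = (0.0819)^3 × [AsO4^3-]
[AsO4^3-] = (9.15 x 10^-23 / 5.494 × 10^-4) = 1.67 x 10^-19 M

[AsO4^3-] ≈ 1.67 × 10^-19 M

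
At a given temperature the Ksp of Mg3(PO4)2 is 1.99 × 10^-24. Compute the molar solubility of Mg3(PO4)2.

Mg3(PO4)2(s) <=> 3 Mg^2+(aq) + 2 PO4^3-(aq)
Ksp = [Mg^2+]^3[PO4^3-]^2
If s mol/L of Mg3(PO4)2 dissolves, [Mg^2+] = 3s and [PO4^3-] = 2s.
Ksp = (3s)^3(2s)^2 = 108s^5
s = (1.99 × 10^-24 / 108)^(1/5) = 7.13 x 10^-6 M

s ≈ 7.13 × 10^-6 M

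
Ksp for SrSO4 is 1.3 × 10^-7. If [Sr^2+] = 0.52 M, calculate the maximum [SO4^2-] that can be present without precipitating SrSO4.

SrSO4(s) ⇌ Sr^2+ + SO4^2-
Ksp = [Sr^2+][SO4^2-]
Precipitation begins when Q = Ksp. With [Sr^2+] = 0.52 M:
1.3 × 10^-7 = (0.52) × [SO4^2-]
[SO4^2-] = (1.3 × 10^-7 / 5.2 x 10^-1) = 2.5 x 10^-7 M

[SO4^2-] ≈ 2.5 × 10^-7 M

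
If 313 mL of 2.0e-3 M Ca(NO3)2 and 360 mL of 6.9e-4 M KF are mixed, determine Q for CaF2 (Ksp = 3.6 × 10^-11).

1.3 × 10^-10

Total volume = 313 + 360 = 673 mL.
[Ca^2+] = 2.0 × 10^-3 × (313/673) = 9.30 x 10^-4 M
[F^-] = 6.9 x 10^-4 × (360/673) = 3.69 × 10^-4 M
CaF2(s) ⇌ Ca^2+ + 2 F^-, so Q = [Ca^2+][F^-]^2
Q = (9.30 x 10^-4)(3.69 × 10^-4)^2 = 1.3 × 10^-10
Q > Ksp, so CaF2 will precipitate.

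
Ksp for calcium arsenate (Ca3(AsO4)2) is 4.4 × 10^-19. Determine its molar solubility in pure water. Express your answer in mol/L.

Ca3(AsO4)2(s) ⇌ 3 Ca^2+(aq) + 2 AsO4^3-(aq)
Ksp = [Ca^2+]^3[AsO4^3-]^2
For each mole of Ca3(AsO4)2 that dissolves: [Ca^2+] = 3s, [AsO4^3-] = 2s.
Substituting: Ksp = (3s)^3(2s)^2 = 108s^5
s^5 = 4.4 × 10^-19 / 108, so s = 8.4 × 10^-5 M

s = 8.4 × 10^-5 M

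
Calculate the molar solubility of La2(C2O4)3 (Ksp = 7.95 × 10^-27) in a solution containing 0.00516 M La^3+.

s = 2.23e-8 M

La2(C2O4)3(s) ⇌ 2 La^3+(aq) + 3 C2O4^2-(aq)
Ksp = [La^3+]^2[C2O4^2-]^3
Let s = moles of La2(C2O4)3 that dissolve per litre. [La^3+] = 0.00516 + 2s ≈ 0.00516, [C2O4^2-] = 3s (Ksp is small, so little additional dissolves).
Ksp ≈ (0.00516)^2 × (3s)^3
s = 2.23 × 10^-8 M
Check: 2s = 4.5 × 10^-8 ≪ 0.00516, so the approximation is valid.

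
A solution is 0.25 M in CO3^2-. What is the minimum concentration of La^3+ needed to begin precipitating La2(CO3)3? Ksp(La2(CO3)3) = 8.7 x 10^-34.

[La^3+] ≈ 2.4 x 10^-16 M

La2(CO3)3(s) <=> 2 La^3+ + 3 CO3^2-
Ksp = [La^3+]^2[CO3^2-]^3
Precipitation begins when Q = Ksp. With [CO3^2-] = 0.25 M:
8.7 x 10^-34 = (0.25)^3 × [La^3+]^2
[La^3+] = (8.7 x 10^-34 / 1.56 × 10^-2)^(1/2) = 2.4 x 10^-16 M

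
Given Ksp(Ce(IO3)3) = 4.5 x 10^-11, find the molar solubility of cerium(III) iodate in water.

Ce(IO3)3(s) ⇌ Ce^3+(aq) + 3 IO3^-(aq)
Ksp = [Ce^3+][IO3^-]^3
If s mol/L of Ce(IO3)3 dissolves, [Ce^3+] = s and [IO3^-] = 3s.
Substituting: Ksp = s(3s)^3 = 27s^4
s^4 = 4.5 x 10^-11 / 27, so s = 1.1 × 10^-3 M

s = 1.1 × 10^-3 M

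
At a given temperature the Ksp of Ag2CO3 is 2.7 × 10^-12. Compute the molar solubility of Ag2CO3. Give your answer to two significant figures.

Ag2CO3(s) ⇌ 2 Ag^+ + CO3^2-
Ksp = [Ag^+]^2[CO3^2-]
Let s = molar solubility. Then [Ag^+] = 2s and [CO3^2-] = s.
Ksp = (2s)^2s = 4s^3
Solving, s = (2.7 × 10^-12/4)^(1/3) = 8.8 × 10^-5 M

s ≈ 8.8 × 10^-5 M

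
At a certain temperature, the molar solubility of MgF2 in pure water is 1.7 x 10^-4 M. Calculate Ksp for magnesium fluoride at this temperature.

MgF2(s) ⇌ Mg^2+ + 2 F^-
With molar solubility s: [Mg^2+] = s, [F^-] = 2s.
Ksp = [Mg^2+][F^-]^2
Ksp = s(2s)^2 = 4s^3
With s = 1.7 x 10^-4: Ksp = 2.0 × 10^-11

Ksp = 2.0 × 10^-11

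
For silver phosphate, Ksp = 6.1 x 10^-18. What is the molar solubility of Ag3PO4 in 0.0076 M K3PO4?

3.1 × 10^-6 M

Ag3PO4(s) ⇌ 3 Ag^+(aq) + PO4^3-(aq)
Ksp = [Ag^+]^3[PO4^3-]
Let s = moles of Ag3PO4 that dissolve per litre. [Ag^+] = 3s, [PO4^3-] = 0.0076 + s ≈ 0.0076 (common-ion effect: PO4^3- is already 0.0076 M).
Ksp ≈ (3s)^3 × 0.0076
s = 3.1 × 10^-6 M
Check: s = 3.1 × 10^-6 ≪ 0.0076, so the approximation is valid.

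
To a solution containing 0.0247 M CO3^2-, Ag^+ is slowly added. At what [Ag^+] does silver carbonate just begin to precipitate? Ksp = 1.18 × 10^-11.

2.19 × 10^-5 M

Ag2CO3(s) ⇌ 2 Ag^+ + CO3^2-
Ksp = [Ag^+]^2[CO3^2-]
Precipitation begins when Q = Ksp. With [CO3^2-] = 0.0247 M:
1.18 × 10^-11 = (0.0247) × [Ag^+]^2
[Ag^+] = (1.18 × 10^-11 / 2.47 x 10^-2)^(1/2) = 2.19 × 10^-5 M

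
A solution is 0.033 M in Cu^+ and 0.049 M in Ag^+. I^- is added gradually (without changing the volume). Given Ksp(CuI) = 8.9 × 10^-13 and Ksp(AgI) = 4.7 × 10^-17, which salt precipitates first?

Each salt begins to precipitate when Q = Ksp, i.e. when [I^-] reaches its threshold.
For CuI: 8.9 × 10^-13 = 0.033 × [I^-]  ⇒  [I^-] = 2.7 x 10^-11 M.
For AgI: 4.7 × 10^-17 = 0.049 × [I^-]  ⇒  [I^-] = 9.6 × 10^-16 M.
The salt with the lower threshold [I^-] precipitates first: AgI.

AgI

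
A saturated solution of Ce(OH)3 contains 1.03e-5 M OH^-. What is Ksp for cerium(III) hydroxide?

Ce(OH)3(s) ⇌ Ce^3+(aq) + 3 OH^-(aq)
Stoichiometry gives [Ce^3+] = (1/3)[OH^-] = 3.433 × 10^-6 M.
Ksp = [Ce^3+][OH^-]^3
Ksp = 3.433 x 10^-6 × (1.03 x 10^-5)^3 = 3.75 x 10^-21

3.75 × 10^-21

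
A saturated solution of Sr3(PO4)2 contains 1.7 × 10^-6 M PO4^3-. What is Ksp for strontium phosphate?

Sr3(PO4)2(s) <=> 3 Sr^2+(aq) + 2 PO4^3-(aq)
Stoichiometry gives [Sr^2+] = (3/2)[PO4^3-] = 2.55 × 10^-6 M.
Ksp = [Sr^2+]^3[PO4^3-]^2
Ksp = (2.55 x 10^-6)^3 × (1.7 × 10^-6)^2 = 4.8 × 10^-29

Ksp ≈ 4.8 × 10^-29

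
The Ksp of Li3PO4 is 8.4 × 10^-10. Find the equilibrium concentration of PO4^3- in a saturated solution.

2.4 × 10^-3 M

Li3PO4(s) ⇌ 3 Li^+ + PO4^3-
Ksp = [Li^+]^3[PO4^3-]
Let s = molar solubility. Then [Li^+] = 3s and [PO4^3-] = s.
So Ksp = (3s)^3 × s = 27s^4
s^4 = 8.4 × 10^-10 / 27, so s = 2.36 x 10^-3 M
[PO4^3-] = s = 2.4 x 10^-3 M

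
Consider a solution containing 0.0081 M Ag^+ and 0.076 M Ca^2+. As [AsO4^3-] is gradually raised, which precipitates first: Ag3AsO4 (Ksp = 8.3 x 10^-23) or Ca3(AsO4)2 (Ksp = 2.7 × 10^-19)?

Ag3AsO4

Each salt begins to precipitate when Q = Ksp, i.e. when [AsO4^3-] reaches its threshold.
For Ag3AsO4: 8.3 x 10^-23 = (0.0081)^3 × [AsO4^3-]  ⇒  [AsO4^3-] = 1.6 x 10^-16 M.
For Ca3(AsO4)2: 2.7 × 10^-19 = (0.076)^3 × [AsO4^3-]^2  ⇒  [AsO4^3-] = 2.5 × 10^-8 M.
The salt with the lower threshold [AsO4^3-] precipitates first: Ag3AsO4.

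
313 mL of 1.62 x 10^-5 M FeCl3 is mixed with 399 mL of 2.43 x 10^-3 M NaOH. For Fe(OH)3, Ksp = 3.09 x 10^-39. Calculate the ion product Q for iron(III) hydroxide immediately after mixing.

Total volume = 313 + 399 = 712 mL.
[Fe^3+] = 1.62 x 10^-5 × (313/712) = 7.122 × 10^-6 M
[OH^-] = 2.43 x 10^-3 × (399/712) = 1.362 × 10^-3 M
Fe(OH)3(s) <=> Fe^3+(aq) + 3 OH^-(aq), so Q = [Fe^3+][OH^-]^3
Q = (7.122 × 10^-6)(1.362 × 10^-3)^3 = 1.80 x 10^-14
Q > Ksp, so Fe(OH)3 will precipitate.

Q = 1.80e-14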